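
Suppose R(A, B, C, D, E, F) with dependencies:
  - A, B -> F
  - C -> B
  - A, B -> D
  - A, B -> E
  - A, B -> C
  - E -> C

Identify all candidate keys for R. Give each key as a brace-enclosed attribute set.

No FD produces {A}, so it must be in every candidate key.
{A, B}⁺ = {A, B, C, D, E, F}, which is every attribute, so {A, B} is a candidate key.
{A, C}⁺ = {A, B, C, D, E, F}, which is every attribute, so {A, C} is a candidate key.
{A, E}⁺ = {A, B, C, D, E, F}, which is every attribute, so {A, E} is a candidate key.
No proper subset of any of these is a key, and no other minimal superkey exists.

{A, B}, {A, C}, {A, E}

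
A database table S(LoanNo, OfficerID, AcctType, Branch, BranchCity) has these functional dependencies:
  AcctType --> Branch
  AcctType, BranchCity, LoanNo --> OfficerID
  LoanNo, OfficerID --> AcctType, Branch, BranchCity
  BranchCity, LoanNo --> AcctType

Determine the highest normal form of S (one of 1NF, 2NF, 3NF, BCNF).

Candidate keys: {BranchCity, LoanNo}, {LoanNo, OfficerID}. Prime attributes: {BranchCity, LoanNo, OfficerID}.
For AcctType --> Branch we have {AcctType}⁺ = {AcctType, Branch}; {AcctType} is not a superkey, so BCNF fails.
AcctType --> Branch determines the non-prime attribute {Branch} from a non-superkey — 3NF is violated.
Checking every proper subset of each key, none determines a non-prime attribute — 2NF is satisfied.

2NF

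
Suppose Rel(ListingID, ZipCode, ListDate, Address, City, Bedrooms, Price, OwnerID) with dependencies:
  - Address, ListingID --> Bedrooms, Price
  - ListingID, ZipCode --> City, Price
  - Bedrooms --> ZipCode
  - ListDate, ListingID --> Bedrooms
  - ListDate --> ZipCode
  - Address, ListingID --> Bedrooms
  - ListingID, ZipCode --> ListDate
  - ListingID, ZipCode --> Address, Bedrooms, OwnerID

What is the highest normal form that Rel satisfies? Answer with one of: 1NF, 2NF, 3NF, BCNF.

Candidate keys: {Address, ListingID}, {Bedrooms, ListingID}, {ListDate, ListingID}, {ListingID, ZipCode}. Prime attributes: {Address, Bedrooms, ListDate, ListingID, ZipCode}.
Bedrooms --> ZipCode breaks BCNF: {Bedrooms}⁺ = {Bedrooms, ZipCode}, so {Bedrooms} is not a superkey.
Since {ZipCode} ⊆ prime attributes and every other non-superkey FD also has a prime right side, the schema is in 3NF.

3NF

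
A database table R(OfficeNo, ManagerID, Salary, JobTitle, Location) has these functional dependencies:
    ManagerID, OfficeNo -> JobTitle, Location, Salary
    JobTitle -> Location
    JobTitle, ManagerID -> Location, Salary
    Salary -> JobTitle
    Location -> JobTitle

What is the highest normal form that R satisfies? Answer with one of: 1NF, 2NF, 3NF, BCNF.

Candidate key: {ManagerID, OfficeNo}. Prime attributes: {ManagerID, OfficeNo}.
JobTitle -> Location breaks BCNF: {JobTitle}⁺ = {JobTitle, Location}, so {JobTitle} is not a superkey.
JobTitle -> Location has non-prime {Location} on the right and a non-superkey on the left, so 3NF fails.
No proper subset of a key has a non-prime attribute in its closure, so there is no partial dependency; 2NF holds.

2NF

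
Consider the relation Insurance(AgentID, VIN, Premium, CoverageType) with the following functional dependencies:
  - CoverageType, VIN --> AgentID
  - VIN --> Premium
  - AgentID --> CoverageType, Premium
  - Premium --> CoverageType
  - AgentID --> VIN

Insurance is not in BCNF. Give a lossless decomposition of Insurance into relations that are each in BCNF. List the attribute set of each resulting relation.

Candidate keys of the original relation: {AgentID}, {VIN}.
Within {AgentID, CoverageType, Premium, VIN}: {Premium}⁺ ∩ {AgentID, CoverageType, Premium, VIN} = {CoverageType, Premium}, not the whole set, so Premium --> CoverageType violates BCNF; decompose into {CoverageType, Premium} and {AgentID, Premium, VIN}.
{CoverageType, Premium} has no BCNF violation.
{AgentID, Premium, VIN} has no BCNF violation.

{AgentID, Premium, VIN}; {CoverageType, Premium}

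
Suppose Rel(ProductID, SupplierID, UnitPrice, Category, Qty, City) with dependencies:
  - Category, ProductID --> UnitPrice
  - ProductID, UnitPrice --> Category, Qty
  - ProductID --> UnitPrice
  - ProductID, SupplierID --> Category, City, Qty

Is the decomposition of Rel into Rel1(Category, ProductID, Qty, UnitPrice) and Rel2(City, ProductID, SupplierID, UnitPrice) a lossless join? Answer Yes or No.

The shared attributes are {ProductID, UnitPrice} and {ProductID, UnitPrice}⁺ = {Category, ProductID, Qty, UnitPrice}.
This includes all of Rel1, so the common attributes are a superkey of Rel1 — the join is lossless.

Yes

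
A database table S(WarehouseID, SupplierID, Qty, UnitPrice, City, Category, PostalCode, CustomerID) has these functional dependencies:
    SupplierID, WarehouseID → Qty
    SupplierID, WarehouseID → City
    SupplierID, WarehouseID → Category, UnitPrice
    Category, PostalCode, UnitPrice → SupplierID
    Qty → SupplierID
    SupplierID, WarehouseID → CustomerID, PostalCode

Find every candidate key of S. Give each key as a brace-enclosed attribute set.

{Category, PostalCode, UnitPrice, WarehouseID}, {Qty, WarehouseID}, {SupplierID, WarehouseID}

No FD produces {WarehouseID}, so it must be in every candidate key.
{Qty, WarehouseID} is a candidate key since {Qty, WarehouseID}⁺ = {Category, City, CustomerID, PostalCode, Qty, SupplierID, UnitPrice, WarehouseID} covers every attribute.
{SupplierID, WarehouseID} is a candidate key since {SupplierID, WarehouseID}⁺ = {Category, City, CustomerID, PostalCode, Qty, SupplierID, UnitPrice, WarehouseID} covers every attribute.
{Category, PostalCode, UnitPrice, WarehouseID} is a candidate key since {Category, PostalCode, UnitPrice, WarehouseID}⁺ = {Category, City, CustomerID, PostalCode, Qty, SupplierID, UnitPrice, WarehouseID} covers every attribute.
These are minimal and exhaustive — every other superkey contains one of them.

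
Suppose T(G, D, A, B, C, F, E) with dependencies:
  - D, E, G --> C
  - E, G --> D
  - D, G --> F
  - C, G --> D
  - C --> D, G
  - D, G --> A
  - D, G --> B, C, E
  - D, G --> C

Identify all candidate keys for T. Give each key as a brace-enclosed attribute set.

{C}⁺ = {A, B, C, D, E, F, G} — all of the relation — so {C} is a candidate key.
{D, G}⁺ = {A, B, C, D, E, F, G} — all of the relation — so {D, G} is a candidate key.
{E, G}⁺ = {A, B, C, D, E, F, G} — all of the relation — so {E, G} is a candidate key.
These are minimal and exhaustive — every other superkey contains one of them.

{C}, {D, G}, {E, G}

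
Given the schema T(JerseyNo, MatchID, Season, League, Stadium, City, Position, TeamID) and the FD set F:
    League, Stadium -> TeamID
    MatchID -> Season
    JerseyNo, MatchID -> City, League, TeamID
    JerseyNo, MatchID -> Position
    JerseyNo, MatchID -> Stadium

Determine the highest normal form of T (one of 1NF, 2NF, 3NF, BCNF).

Candidate key: {JerseyNo, MatchID}. Prime attributes: {JerseyNo, MatchID}.
For League, Stadium -> TeamID we have {League, Stadium}⁺ = {League, Stadium, TeamID}; {League, Stadium} is not a superkey, so BCNF fails.
Because {TeamID} is non-prime and the left side of League, Stadium -> TeamID is not a superkey, the relation is not in 3NF.
Since {MatchID} ⊂ {JerseyNo, MatchID} and {MatchID}⁺ ⊇ {Season} with {Season} non-prime, there is a partial dependency; 2NF fails.

1NF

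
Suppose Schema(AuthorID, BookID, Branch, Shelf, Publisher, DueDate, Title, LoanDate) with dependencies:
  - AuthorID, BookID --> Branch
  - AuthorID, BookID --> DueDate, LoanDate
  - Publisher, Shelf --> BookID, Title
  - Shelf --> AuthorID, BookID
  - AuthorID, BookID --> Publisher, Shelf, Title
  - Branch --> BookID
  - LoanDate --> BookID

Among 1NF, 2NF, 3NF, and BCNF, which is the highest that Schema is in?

3NF

Candidate keys: {AuthorID, BookID}, {AuthorID, Branch}, {AuthorID, LoanDate}, {Shelf}. Prime attributes: {AuthorID, BookID, Branch, LoanDate, Shelf}.
For Branch --> BookID we have {Branch}⁺ = {BookID, Branch}; {Branch} is not a superkey, so BCNF fails.
But every attribute on its right side ({BookID}) is prime, and the same holds for every other non-superkey FD, so 3NF still holds.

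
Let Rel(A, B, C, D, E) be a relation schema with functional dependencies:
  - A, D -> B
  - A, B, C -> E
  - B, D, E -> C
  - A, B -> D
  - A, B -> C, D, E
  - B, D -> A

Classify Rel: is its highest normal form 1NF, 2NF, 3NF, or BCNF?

Candidate keys: {A, B}, {A, D}, {B, D}. Prime attributes: {A, B, D}.
Every FD has a superkey on the left, so the relation is in BCNF.

BCNF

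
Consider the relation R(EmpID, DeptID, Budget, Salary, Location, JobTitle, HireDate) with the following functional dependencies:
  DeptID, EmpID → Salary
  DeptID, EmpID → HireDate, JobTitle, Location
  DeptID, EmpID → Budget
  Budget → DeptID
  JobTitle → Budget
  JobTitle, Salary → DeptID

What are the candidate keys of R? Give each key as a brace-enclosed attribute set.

{Budget, EmpID}, {DeptID, EmpID}, {EmpID, JobTitle}

{EmpID} never appears on the right of any FD, so every key must include it.
{Budget, EmpID}⁺ = {Budget, DeptID, EmpID, HireDate, JobTitle, Location, Salary} — all of the relation — so {Budget, EmpID} is a candidate key.
{DeptID, EmpID}⁺ = {Budget, DeptID, EmpID, HireDate, JobTitle, Location, Salary} — all of the relation — so {DeptID, EmpID} is a candidate key.
{EmpID, JobTitle}⁺ = {Budget, DeptID, EmpID, HireDate, JobTitle, Location, Salary} — all of the relation — so {EmpID, JobTitle} is a candidate key.
Any other superkey properly contains one of these, so there are no further candidate keys.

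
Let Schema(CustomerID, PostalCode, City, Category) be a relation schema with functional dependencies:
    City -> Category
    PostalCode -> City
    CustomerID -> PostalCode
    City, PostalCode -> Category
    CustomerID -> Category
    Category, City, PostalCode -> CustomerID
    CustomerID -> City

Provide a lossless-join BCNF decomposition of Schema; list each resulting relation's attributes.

Candidate keys of the original relation: {CustomerID}, {PostalCode}.
{Category, City, CustomerID, PostalCode}: {City} determines {Category, City} here but is not a superkey — split on City -> Category, giving {Category, City} and {City, CustomerID, PostalCode}.
{Category, City}: every determinant is a superkey — BCNF.
{City, CustomerID, PostalCode}: every determinant is a superkey — BCNF.

{Category, City}; {City, CustomerID, PostalCode}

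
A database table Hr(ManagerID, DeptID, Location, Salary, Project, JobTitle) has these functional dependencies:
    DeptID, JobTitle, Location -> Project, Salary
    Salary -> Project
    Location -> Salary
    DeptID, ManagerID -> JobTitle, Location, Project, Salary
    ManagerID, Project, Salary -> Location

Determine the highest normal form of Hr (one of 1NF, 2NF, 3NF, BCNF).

2NF

Candidate key: {DeptID, ManagerID}. Prime attributes: {DeptID, ManagerID}.
DeptID, JobTitle, Location -> Project, Salary: {DeptID, JobTitle, Location}⁺ = {DeptID, JobTitle, Location, Project, Salary}, which is not all of the attributes, so the left side is not a superkey — BCNF is violated.
DeptID, JobTitle, Location -> Project, Salary has non-prime {Project, Salary} on the right and a non-superkey on the left, so 3NF fails.
No proper subset of a key has a non-prime attribute in its closure, so there is no partial dependency; 2NF holds.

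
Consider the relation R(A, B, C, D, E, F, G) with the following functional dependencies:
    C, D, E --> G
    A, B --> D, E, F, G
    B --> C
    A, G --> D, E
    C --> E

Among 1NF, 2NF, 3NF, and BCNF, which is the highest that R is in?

1NF

Candidate key: {A, B}. Prime attributes: {A, B}.
C, D, E --> G: {C, D, E}⁺ = {C, D, E, G}, which is not all of the attributes, so the left side is not a superkey — BCNF is violated.
Because {G} is non-prime and the left side of C, D, E --> G is not a superkey, the relation is not in 3NF.
{B} is a proper subset of the key {A, B}, and {B}⁺ contains the non-prime attributes {C, E} — a partial dependency, so 2NF is violated.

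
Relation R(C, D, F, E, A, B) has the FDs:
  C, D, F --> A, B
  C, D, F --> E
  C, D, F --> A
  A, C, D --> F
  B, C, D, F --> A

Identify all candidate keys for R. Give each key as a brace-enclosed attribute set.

No FD produces {C, D}, so they must be in every candidate key.
{A, C, D}⁺ = {A, B, C, D, E, F}, which is every attribute, so {A, C, D} is a candidate key.
{C, D, F}⁺ = {A, B, C, D, E, F}, which is every attribute, so {C, D, F} is a candidate key.
Any other superkey properly contains one of these, so there are no further candidate keys.

{A, C, D}, {C, D, F}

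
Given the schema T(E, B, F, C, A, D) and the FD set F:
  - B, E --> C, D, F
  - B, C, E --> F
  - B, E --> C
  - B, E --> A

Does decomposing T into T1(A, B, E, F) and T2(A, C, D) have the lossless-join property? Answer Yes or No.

The shared attributes are {A} and {A}⁺ = {A}.
T1 ⊄ {A} and T2 ⊄ {A}, so the split is lossy.

No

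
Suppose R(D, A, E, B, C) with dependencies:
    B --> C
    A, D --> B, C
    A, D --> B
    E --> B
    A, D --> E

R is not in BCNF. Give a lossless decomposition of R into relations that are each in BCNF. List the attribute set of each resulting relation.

Candidate key of the original relation: {A, D}.
Within {A, B, C, D, E}: {B}⁺ ∩ {A, B, C, D, E} = {B, C}, not the whole set, so B --> C violates BCNF; decompose into {B, C} and {A, B, D, E}.
{B, C} has no BCNF violation.
Within {A, B, D, E}: {E}⁺ ∩ {A, B, D, E} = {B, E}, not the whole set, so E --> B violates BCNF; decompose into {B, E} and {A, D, E}.
{B, E} has no BCNF violation.
{A, D, E} has no BCNF violation.

{A, D, E}; {B, C}; {B, E}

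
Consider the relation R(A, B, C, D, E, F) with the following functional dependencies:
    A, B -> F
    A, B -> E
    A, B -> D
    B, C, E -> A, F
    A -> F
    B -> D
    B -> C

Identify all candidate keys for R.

Attributes never on any right-hand side: {B} — every candidate key must contain it.
{A, B} is a candidate key since {A, B}⁺ = {A, B, C, D, E, F} covers every attribute.
{B, E} is a candidate key since {B, E}⁺ = {A, B, C, D, E, F} covers every attribute.
Any other superkey properly contains one of these, so there are no further candidate keys.

{A, B}, {B, E}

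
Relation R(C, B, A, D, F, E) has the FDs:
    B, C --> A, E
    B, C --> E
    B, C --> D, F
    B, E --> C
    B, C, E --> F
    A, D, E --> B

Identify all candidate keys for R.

{B, C} is a candidate key since {B, C}⁺ = {A, B, C, D, E, F} covers every attribute.
{B, E} is a candidate key since {B, E}⁺ = {A, B, C, D, E, F} covers every attribute.
{A, D, E} is a candidate key since {A, D, E}⁺ = {A, B, C, D, E, F} covers every attribute.
Any other superkey properly contains one of these, so there are no further candidate keys.

{A, D, E}, {B, C}, {B, E}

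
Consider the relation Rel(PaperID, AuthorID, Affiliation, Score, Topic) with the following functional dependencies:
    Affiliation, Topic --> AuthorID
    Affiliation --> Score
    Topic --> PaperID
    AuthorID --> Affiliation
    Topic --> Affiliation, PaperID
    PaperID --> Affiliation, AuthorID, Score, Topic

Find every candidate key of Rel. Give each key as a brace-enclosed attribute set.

{PaperID}, {Topic}

{PaperID}⁺ = {Affiliation, AuthorID, PaperID, Score, Topic}, which is every attribute, so {PaperID} is a candidate key.
{Topic}⁺ = {Affiliation, AuthorID, PaperID, Score, Topic}, which is every attribute, so {Topic} is a candidate key.
Any other superkey properly contains one of these, so there are no further candidate keys.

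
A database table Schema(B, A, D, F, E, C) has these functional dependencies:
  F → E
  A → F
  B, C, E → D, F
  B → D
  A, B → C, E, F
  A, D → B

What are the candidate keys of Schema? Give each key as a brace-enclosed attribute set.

No FD produces {A}, so it must be in every candidate key.
{A, B}⁺ = {A, B, C, D, E, F}, which is every attribute, so {A, B} is a candidate key.
{A, D}⁺ = {A, B, C, D, E, F}, which is every attribute, so {A, D} is a candidate key.
Any other superkey properly contains one of these, so there are no further candidate keys.

{A, B}, {A, D}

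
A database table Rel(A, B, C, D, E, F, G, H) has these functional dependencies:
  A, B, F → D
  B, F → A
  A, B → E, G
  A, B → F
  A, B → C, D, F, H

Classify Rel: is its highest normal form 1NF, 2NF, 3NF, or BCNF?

BCNF

Candidate keys: {A, B}, {B, F}. Prime attributes: {A, B, F}.
Every FD has a superkey on the left, so the relation is in BCNF.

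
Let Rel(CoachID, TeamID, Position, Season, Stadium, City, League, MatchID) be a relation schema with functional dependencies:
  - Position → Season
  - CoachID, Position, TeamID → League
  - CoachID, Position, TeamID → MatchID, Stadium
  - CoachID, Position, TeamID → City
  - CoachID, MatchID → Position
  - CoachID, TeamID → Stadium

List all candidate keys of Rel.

No FD produces {CoachID, TeamID}, so they must be in every candidate key.
{CoachID, MatchID, TeamID}⁺ = {City, CoachID, League, MatchID, Position, Season, Stadium, TeamID}, which is every attribute, so {CoachID, MatchID, TeamID} is a candidate key.
{CoachID, Position, TeamID}⁺ = {City, CoachID, League, MatchID, Position, Season, Stadium, TeamID}, which is every attribute, so {CoachID, Position, TeamID} is a candidate key.
These are minimal and exhaustive — every other superkey contains one of them.

{CoachID, MatchID, TeamID}, {CoachID, Position, TeamID}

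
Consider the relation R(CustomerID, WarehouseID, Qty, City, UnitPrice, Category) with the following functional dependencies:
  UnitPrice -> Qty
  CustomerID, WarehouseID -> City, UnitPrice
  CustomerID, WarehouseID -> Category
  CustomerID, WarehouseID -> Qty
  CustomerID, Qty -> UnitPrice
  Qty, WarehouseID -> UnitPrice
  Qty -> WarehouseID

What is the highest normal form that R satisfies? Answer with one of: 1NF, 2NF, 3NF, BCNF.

Candidate keys: {CustomerID, Qty}, {CustomerID, UnitPrice}, {CustomerID, WarehouseID}. Prime attributes: {CustomerID, Qty, UnitPrice, WarehouseID}.
UnitPrice -> Qty: {UnitPrice}⁺ = {Qty, UnitPrice, WarehouseID}, which is not all of the attributes, so the left side is not a superkey — BCNF is violated.
Its right-hand attributes {Qty} are all prime, as are those of every other non-superkey FD — the relation is in 3NF.

3NF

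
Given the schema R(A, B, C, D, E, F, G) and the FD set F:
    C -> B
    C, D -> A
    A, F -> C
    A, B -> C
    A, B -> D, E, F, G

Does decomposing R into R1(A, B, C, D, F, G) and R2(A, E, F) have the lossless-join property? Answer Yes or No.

Yes

The shared attributes are {A, F} and {A, F}⁺ = {A, B, C, D, E, F, G}.
Since R1 ⊆ {A, B, C, D, E, F, G}, the intersection is a superkey of R1; the decomposition is lossless.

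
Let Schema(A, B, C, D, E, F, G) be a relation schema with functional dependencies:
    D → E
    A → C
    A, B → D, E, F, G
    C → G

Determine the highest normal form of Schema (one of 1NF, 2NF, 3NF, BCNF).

Candidate key: {A, B}. Prime attributes: {A, B}.
D → E: {D}⁺ = {D, E}, which is not all of the attributes, so the left side is not a superkey — BCNF is violated.
D → E determines the non-prime attribute {E} from a non-superkey — 3NF is violated.
Since {A} ⊂ {A, B} and {A}⁺ ⊇ {C, G} with {C, G} non-prime, there is a partial dependency; 2NF fails.

1NF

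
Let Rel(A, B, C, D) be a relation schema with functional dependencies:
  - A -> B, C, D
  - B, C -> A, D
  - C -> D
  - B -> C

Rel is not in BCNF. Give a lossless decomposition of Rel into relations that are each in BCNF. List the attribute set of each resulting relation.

Candidate keys of the original relation: {A}, {B}.
Within {A, B, C, D}: {C}⁺ ∩ {A, B, C, D} = {C, D}, not the whole set, so C -> D violates BCNF; decompose into {C, D} and {A, B, C}.
{C, D} has no BCNF violation.
{A, B, C} has no BCNF violation.

{A, B, C}; {C, D}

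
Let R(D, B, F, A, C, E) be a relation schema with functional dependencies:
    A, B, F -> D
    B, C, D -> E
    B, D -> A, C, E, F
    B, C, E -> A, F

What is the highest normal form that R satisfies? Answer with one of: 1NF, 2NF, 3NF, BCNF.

Candidate keys: {A, B, F}, {B, C, E}, {B, D}. Prime attributes: {A, B, C, D, E, F}.
The left-hand side of every FD is a superkey, so BCNF is satisfied.

BCNF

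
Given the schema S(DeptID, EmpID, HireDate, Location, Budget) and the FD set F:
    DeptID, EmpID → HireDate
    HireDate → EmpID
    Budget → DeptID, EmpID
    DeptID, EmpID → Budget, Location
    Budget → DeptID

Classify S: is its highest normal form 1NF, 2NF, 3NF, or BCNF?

3NF

Candidate keys: {Budget}, {DeptID, EmpID}, {DeptID, HireDate}. Prime attributes: {Budget, DeptID, EmpID, HireDate}.
HireDate → EmpID breaks BCNF: {HireDate}⁺ = {EmpID, HireDate}, so {HireDate} is not a superkey.
Its right-hand attributes {EmpID} are all prime, as are those of every other non-superkey FD — the relation is in 3NF.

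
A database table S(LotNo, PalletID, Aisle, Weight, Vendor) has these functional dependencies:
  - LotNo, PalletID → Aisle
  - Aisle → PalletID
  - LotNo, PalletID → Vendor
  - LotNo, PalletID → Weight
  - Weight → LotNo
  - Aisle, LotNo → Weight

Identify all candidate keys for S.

{Aisle, LotNo}⁺ = {Aisle, LotNo, PalletID, Vendor, Weight}, which is every attribute, so {Aisle, LotNo} is a candidate key.
{Aisle, Weight}⁺ = {Aisle, LotNo, PalletID, Vendor, Weight}, which is every attribute, so {Aisle, Weight} is a candidate key.
{LotNo, PalletID}⁺ = {Aisle, LotNo, PalletID, Vendor, Weight}, which is every attribute, so {LotNo, PalletID} is a candidate key.
{PalletID, Weight}⁺ = {Aisle, LotNo, PalletID, Vendor, Weight}, which is every attribute, so {PalletID, Weight} is a candidate key.
These are minimal and exhaustive — every other superkey contains one of them.

{Aisle, LotNo}, {Aisle, Weight}, {LotNo, PalletID}, {PalletID, Weight}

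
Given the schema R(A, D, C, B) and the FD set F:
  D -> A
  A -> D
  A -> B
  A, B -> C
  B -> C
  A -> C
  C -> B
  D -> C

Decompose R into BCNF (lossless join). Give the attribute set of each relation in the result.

Candidate keys of the original relation: {A}, {D}.
{A, B, C, D}: {B} determines {B, C} here but is not a superkey — split on B -> C, giving {B, C} and {A, B, D}.
{B, C}: every determinant is a superkey — BCNF.
{A, B, D}: every determinant is a superkey — BCNF.

{A, B, D}; {B, C}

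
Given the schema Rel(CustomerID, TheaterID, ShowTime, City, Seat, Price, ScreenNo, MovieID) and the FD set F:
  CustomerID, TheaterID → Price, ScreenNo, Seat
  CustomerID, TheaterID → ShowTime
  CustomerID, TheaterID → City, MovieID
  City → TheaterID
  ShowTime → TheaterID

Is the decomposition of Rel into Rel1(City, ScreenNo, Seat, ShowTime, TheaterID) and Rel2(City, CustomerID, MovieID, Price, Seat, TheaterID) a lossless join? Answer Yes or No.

Rel1 ∩ Rel2 = {City, Seat, TheaterID}; its closure under F is {City, Seat, TheaterID}.
Neither Rel1 nor Rel2 is contained in that closure, so the decomposition is lossy.

No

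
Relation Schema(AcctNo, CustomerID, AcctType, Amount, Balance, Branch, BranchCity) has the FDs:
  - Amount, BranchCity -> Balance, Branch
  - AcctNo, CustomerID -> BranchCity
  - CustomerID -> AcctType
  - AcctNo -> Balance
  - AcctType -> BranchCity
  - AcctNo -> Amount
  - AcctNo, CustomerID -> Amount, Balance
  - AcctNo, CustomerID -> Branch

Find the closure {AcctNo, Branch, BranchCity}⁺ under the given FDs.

Start with {AcctNo, Branch, BranchCity}.
AcctNo -> Balance applies; add {Balance} → now {AcctNo, Balance, Branch, BranchCity}.
AcctNo -> Amount applies; add {Amount} → now {AcctNo, Amount, Balance, Branch, BranchCity}.
No further FD applies.

{AcctNo, Amount, Balance, Branch, BranchCity}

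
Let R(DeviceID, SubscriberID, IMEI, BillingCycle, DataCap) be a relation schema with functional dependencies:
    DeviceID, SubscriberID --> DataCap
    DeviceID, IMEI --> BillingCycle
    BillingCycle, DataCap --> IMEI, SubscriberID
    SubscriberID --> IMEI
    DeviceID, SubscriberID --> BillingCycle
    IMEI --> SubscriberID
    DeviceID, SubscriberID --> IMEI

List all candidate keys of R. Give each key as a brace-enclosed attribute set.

No FD produces {DeviceID}, so it must be in every candidate key.
{DeviceID, IMEI}⁺ = {BillingCycle, DataCap, DeviceID, IMEI, SubscriberID} — all of the relation — so {DeviceID, IMEI} is a candidate key.
{DeviceID, SubscriberID}⁺ = {BillingCycle, DataCap, DeviceID, IMEI, SubscriberID} — all of the relation — so {DeviceID, SubscriberID} is a candidate key.
{BillingCycle, DataCap, DeviceID}⁺ = {BillingCycle, DataCap, DeviceID, IMEI, SubscriberID} — all of the relation — so {BillingCycle, DataCap, DeviceID} is a candidate key.
No proper subset of any of these is a key, and no other minimal superkey exists.

{BillingCycle, DataCap, DeviceID}, {DeviceID, IMEI}, {DeviceID, SubscriberID}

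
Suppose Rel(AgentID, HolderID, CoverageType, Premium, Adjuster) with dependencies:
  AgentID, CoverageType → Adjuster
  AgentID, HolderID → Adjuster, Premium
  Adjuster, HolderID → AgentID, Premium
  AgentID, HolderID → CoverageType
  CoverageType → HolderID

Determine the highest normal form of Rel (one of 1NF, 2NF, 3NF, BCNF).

Candidate keys: {Adjuster, CoverageType}, {Adjuster, HolderID}, {AgentID, CoverageType}, {AgentID, HolderID}. Prime attributes: {Adjuster, AgentID, CoverageType, HolderID}.
For CoverageType → HolderID we have {CoverageType}⁺ = {CoverageType, HolderID}; {CoverageType} is not a superkey, so BCNF fails.
Since {HolderID} ⊆ prime attributes and every other non-superkey FD also has a prime right side, the schema is in 3NF.

3NF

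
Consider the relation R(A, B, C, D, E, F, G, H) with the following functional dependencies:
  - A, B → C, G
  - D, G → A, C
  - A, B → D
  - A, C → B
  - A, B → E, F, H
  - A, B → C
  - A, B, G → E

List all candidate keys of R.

{A, B}, {A, C}, {D, G}

{A, B}⁺ = {A, B, C, D, E, F, G, H} — all of the relation — so {A, B} is a candidate key.
{A, C}⁺ = {A, B, C, D, E, F, G, H} — all of the relation — so {A, C} is a candidate key.
{D, G}⁺ = {A, B, C, D, E, F, G, H} — all of the relation — so {D, G} is a candidate key.
No proper subset of any of these is a key, and no other minimal superkey exists.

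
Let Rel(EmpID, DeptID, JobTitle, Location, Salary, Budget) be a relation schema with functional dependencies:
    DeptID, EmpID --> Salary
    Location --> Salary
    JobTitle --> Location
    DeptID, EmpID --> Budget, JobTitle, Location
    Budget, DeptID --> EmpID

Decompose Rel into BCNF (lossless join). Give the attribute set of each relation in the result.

Candidate keys of the original relation: {Budget, DeptID}, {DeptID, EmpID}.
Within {Budget, DeptID, EmpID, JobTitle, Location, Salary}: {Location}⁺ ∩ {Budget, DeptID, EmpID, JobTitle, Location, Salary} = {Location, Salary}, not the whole set, so Location --> Salary violates BCNF; decompose into {Location, Salary} and {Budget, DeptID, EmpID, JobTitle, Location}.
{Location, Salary}: every determinant is a superkey — BCNF.
Within {Budget, DeptID, EmpID, JobTitle, Location}: {JobTitle}⁺ ∩ {Budget, DeptID, EmpID, JobTitle, Location} = {JobTitle, Location}, not the whole set, so JobTitle --> Location violates BCNF; decompose into {JobTitle, Location} and {Budget, DeptID, EmpID, JobTitle}.
{JobTitle, Location}: every determinant is a superkey — BCNF.
{Budget, DeptID, EmpID, JobTitle}: every determinant is a superkey — BCNF.

{Budget, DeptID, EmpID, JobTitle}; {JobTitle, Location}; {Location, Salary}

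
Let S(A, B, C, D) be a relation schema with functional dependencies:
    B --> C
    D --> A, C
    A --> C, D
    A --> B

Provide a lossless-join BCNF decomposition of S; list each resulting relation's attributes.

Candidate keys of the original relation: {A}, {D}.
In {A, B, C, D}, {B} is not a superkey ({B}⁺ restricted to this set is {B, C}), so split on B --> C into {B, C} and {A, B, D}.
{B, C} has no BCNF violation.
{A, B, D} has no BCNF violation.

{A, B, D}; {B, C}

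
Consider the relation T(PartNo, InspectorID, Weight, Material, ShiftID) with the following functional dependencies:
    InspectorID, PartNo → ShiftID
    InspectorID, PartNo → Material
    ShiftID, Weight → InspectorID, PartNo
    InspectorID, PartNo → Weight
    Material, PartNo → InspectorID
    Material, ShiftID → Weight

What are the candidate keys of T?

{InspectorID, PartNo}⁺ = {InspectorID, Material, PartNo, ShiftID, Weight} — all of the relation — so {InspectorID, PartNo} is a candidate key.
{Material, PartNo}⁺ = {InspectorID, Material, PartNo, ShiftID, Weight} — all of the relation — so {Material, PartNo} is a candidate key.
{Material, ShiftID}⁺ = {InspectorID, Material, PartNo, ShiftID, Weight} — all of the relation — so {Material, ShiftID} is a candidate key.
{ShiftID, Weight}⁺ = {InspectorID, Material, PartNo, ShiftID, Weight} — all of the relation — so {ShiftID, Weight} is a candidate key.
These are minimal and exhaustive — every other superkey contains one of them.

{InspectorID, PartNo}, {Material, PartNo}, {Material, ShiftID}, {ShiftID, Weight}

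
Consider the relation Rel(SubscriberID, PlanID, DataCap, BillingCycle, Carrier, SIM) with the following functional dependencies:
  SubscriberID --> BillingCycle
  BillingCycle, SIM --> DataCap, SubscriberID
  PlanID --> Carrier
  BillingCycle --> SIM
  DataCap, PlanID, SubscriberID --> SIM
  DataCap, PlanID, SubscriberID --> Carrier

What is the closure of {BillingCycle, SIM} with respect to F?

Start with {BillingCycle, SIM}.
BillingCycle, SIM --> DataCap, SubscriberID applies; add {DataCap, SubscriberID} → now {BillingCycle, DataCap, SIM, SubscriberID}.
No further FD applies.

{BillingCycle, DataCap, SIM, SubscriberID}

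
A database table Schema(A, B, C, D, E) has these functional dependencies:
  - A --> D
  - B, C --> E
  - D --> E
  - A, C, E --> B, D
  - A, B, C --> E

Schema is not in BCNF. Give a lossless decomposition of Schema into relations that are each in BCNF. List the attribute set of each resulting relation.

{A, B, C}; {A, D}; {D, E}

Candidate key of the original relation: {A, C}.
Within {A, B, C, D, E}: {A}⁺ ∩ {A, B, C, D, E} = {A, D, E}, not the whole set, so A --> D, E violates BCNF; decompose into {A, D, E} and {A, B, C}.
Within {A, D, E}: {D}⁺ ∩ {A, D, E} = {D, E}, not the whole set, so D --> E violates BCNF; decompose into {D, E} and {A, D}.
{D, E} has no BCNF violation.
{A, D} has no BCNF violation.
{A, B, C} has no BCNF violation.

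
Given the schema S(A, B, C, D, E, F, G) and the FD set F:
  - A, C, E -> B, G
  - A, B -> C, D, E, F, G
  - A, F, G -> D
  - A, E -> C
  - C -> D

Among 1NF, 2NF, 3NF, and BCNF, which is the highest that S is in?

2NF

Candidate keys: {A, B}, {A, E}. Prime attributes: {A, B, E}.
A, F, G -> D: {A, F, G}⁺ = {A, D, F, G}, which is not all of the attributes, so the left side is not a superkey — BCNF is violated.
A, F, G -> D has non-prime {D} on the right and a non-superkey on the left, so 3NF fails.
No proper subset of a key has a non-prime attribute in its closure, so there is no partial dependency; 2NF holds.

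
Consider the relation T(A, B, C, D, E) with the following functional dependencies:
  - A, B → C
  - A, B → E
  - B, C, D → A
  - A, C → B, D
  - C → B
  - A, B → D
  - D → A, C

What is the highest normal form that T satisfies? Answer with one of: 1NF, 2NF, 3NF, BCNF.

3NF

Candidate keys: {A, B}, {A, C}, {D}. Prime attributes: {A, B, C, D}.
C → B: {C}⁺ = {B, C}, which is not all of the attributes, so the left side is not a superkey — BCNF is violated.
Since {B} ⊆ prime attributes and every other non-superkey FD also has a prime right side, the schema is in 3NF.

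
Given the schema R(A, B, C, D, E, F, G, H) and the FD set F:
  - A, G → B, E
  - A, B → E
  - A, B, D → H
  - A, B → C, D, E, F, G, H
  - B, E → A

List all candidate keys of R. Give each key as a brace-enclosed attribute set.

{A, B}, {A, G}, {B, E}

{A, B} is a candidate key since {A, B}⁺ = {A, B, C, D, E, F, G, H} covers every attribute.
{A, G} is a candidate key since {A, G}⁺ = {A, B, C, D, E, F, G, H} covers every attribute.
{B, E} is a candidate key since {B, E}⁺ = {A, B, C, D, E, F, G, H} covers every attribute.
No proper subset of any of these is a key, and no other minimal superkey exists.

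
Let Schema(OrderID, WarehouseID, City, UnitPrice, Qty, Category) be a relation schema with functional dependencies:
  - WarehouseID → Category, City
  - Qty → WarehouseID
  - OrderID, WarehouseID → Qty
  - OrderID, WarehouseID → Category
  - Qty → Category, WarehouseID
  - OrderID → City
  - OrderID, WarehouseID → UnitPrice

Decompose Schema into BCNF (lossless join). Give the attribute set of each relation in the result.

{Category, City, WarehouseID}; {OrderID, Qty, UnitPrice}; {Qty, WarehouseID}

Candidate keys of the original relation: {OrderID, Qty}, {OrderID, WarehouseID}.
Within {Category, City, OrderID, Qty, UnitPrice, WarehouseID}: {WarehouseID}⁺ ∩ {Category, City, OrderID, Qty, UnitPrice, WarehouseID} = {Category, City, WarehouseID}, not the whole set, so WarehouseID → Category, City violates BCNF; decompose into {Category, City, WarehouseID} and {OrderID, Qty, UnitPrice, WarehouseID}.
{Category, City, WarehouseID} has no BCNF violation.
Within {OrderID, Qty, UnitPrice, WarehouseID}: {Qty}⁺ ∩ {OrderID, Qty, UnitPrice, WarehouseID} = {Qty, WarehouseID}, not the whole set, so Qty → WarehouseID violates BCNF; decompose into {Qty, WarehouseID} and {OrderID, Qty, UnitPrice}.
{Qty, WarehouseID} has no BCNF violation.
{OrderID, Qty, UnitPrice} has no BCNF violation.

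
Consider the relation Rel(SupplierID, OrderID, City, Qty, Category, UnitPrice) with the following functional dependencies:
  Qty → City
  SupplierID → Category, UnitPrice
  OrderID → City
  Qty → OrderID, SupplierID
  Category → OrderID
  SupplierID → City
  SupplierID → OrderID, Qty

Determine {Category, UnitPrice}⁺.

{Category, City, OrderID, UnitPrice}

Start with {Category, UnitPrice}.
Category → OrderID applies; add {OrderID} → now {Category, OrderID, UnitPrice}.
OrderID → City applies; add {City} → now {Category, City, OrderID, UnitPrice}.
No further FD applies.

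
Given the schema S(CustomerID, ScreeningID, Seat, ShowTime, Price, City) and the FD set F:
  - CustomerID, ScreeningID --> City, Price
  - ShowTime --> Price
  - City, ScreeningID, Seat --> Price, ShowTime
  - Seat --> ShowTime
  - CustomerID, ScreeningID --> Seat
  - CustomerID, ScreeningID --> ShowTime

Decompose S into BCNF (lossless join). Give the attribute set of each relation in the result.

Candidate key of the original relation: {CustomerID, ScreeningID}.
{City, CustomerID, Price, ScreeningID, Seat, ShowTime}: {ShowTime} determines {Price, ShowTime} here but is not a superkey — split on ShowTime --> Price, giving {Price, ShowTime} and {City, CustomerID, ScreeningID, Seat, ShowTime}.
{Price, ShowTime} has no BCNF violation.
{City, CustomerID, ScreeningID, Seat, ShowTime}: {City, ScreeningID, Seat} determines {City, ScreeningID, Seat, ShowTime} here but is not a superkey — split on City, ScreeningID, Seat --> ShowTime, giving {City, ScreeningID, Seat, ShowTime} and {City, CustomerID, ScreeningID, Seat}.
{City, ScreeningID, Seat, ShowTime}: {Seat} determines {Seat, ShowTime} here but is not a superkey — split on Seat --> ShowTime, giving {Seat, ShowTime} and {City, ScreeningID, Seat}.
{Seat, ShowTime} has no BCNF violation.
{City, ScreeningID, Seat} has no BCNF violation.
{City, CustomerID, ScreeningID, Seat} has no BCNF violation.

{City, CustomerID, ScreeningID, Seat}; {Price, ShowTime}; {Seat, ShowTime}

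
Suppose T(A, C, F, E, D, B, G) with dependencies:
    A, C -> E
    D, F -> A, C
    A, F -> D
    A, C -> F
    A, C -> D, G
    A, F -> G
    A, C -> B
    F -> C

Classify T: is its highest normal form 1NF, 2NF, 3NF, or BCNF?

3NF

Candidate keys: {A, C}, {A, F}, {D, F}. Prime attributes: {A, C, D, F}.
F -> C breaks BCNF: {F}⁺ = {C, F}, so {F} is not a superkey.
Since {C} ⊆ prime attributes and every other non-superkey FD also has a prime right side, the schema is in 3NF.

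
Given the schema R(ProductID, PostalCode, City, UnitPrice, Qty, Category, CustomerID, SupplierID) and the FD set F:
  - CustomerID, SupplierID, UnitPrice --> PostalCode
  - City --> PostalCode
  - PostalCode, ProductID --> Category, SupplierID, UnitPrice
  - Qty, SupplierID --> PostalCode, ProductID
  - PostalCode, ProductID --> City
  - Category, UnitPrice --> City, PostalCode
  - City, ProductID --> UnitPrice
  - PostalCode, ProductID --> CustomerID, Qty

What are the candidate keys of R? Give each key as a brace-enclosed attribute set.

{Category, ProductID, UnitPrice}, {City, ProductID}, {CustomerID, ProductID, SupplierID, UnitPrice}, {PostalCode, ProductID}, {Qty, SupplierID}

{City, ProductID}⁺ = {Category, City, CustomerID, PostalCode, ProductID, Qty, SupplierID, UnitPrice} — all of the relation — so {City, ProductID} is a candidate key.
{PostalCode, ProductID}⁺ = {Category, City, CustomerID, PostalCode, ProductID, Qty, SupplierID, UnitPrice} — all of the relation — so {PostalCode, ProductID} is a candidate key.
{Qty, SupplierID}⁺ = {Category, City, CustomerID, PostalCode, ProductID, Qty, SupplierID, UnitPrice} — all of the relation — so {Qty, SupplierID} is a candidate key.
{Category, ProductID, UnitPrice}⁺ = {Category, City, CustomerID, PostalCode, ProductID, Qty, SupplierID, UnitPrice} — all of the relation — so {Category, ProductID, UnitPrice} is a candidate key.
{CustomerID, ProductID, SupplierID, UnitPrice}⁺ = {Category, City, CustomerID, PostalCode, ProductID, Qty, SupplierID, UnitPrice} — all of the relation — so {CustomerID, ProductID, SupplierID, UnitPrice} is a candidate key.
These are minimal and exhaustive — every other superkey contains one of them.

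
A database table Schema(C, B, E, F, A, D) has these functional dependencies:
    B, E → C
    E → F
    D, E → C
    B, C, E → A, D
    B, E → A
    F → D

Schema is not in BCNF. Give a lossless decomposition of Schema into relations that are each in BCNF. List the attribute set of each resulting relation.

Candidate key of the original relation: {B, E}.
Within {A, B, C, D, E, F}: {E}⁺ ∩ {A, B, C, D, E, F} = {C, D, E, F}, not the whole set, so E → C, D, F violates BCNF; decompose into {C, D, E, F} and {A, B, E}.
Within {C, D, E, F}: {F}⁺ ∩ {C, D, E, F} = {D, F}, not the whole set, so F → D violates BCNF; decompose into {D, F} and {C, E, F}.
{D, F}: every determinant is a superkey — BCNF.
{C, E, F}: every determinant is a superkey — BCNF.
{A, B, E}: every determinant is a superkey — BCNF.

{A, B, E}; {C, E, F}; {D, F}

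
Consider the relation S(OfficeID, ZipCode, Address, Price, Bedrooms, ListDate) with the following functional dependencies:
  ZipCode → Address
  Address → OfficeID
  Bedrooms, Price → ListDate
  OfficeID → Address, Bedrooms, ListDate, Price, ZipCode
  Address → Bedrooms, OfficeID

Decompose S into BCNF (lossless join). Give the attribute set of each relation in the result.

{Address, Bedrooms, OfficeID, Price, ZipCode}; {Bedrooms, ListDate, Price}

Candidate keys of the original relation: {Address}, {OfficeID}, {ZipCode}.
{Address, Bedrooms, ListDate, OfficeID, Price, ZipCode}: {Bedrooms, Price} determines {Bedrooms, ListDate, Price} here but is not a superkey — split on Bedrooms, Price → ListDate, giving {Bedrooms, ListDate, Price} and {Address, Bedrooms, OfficeID, Price, ZipCode}.
{Bedrooms, ListDate, Price}: every determinant is a superkey — BCNF.
{Address, Bedrooms, OfficeID, Price, ZipCode}: every determinant is a superkey — BCNF.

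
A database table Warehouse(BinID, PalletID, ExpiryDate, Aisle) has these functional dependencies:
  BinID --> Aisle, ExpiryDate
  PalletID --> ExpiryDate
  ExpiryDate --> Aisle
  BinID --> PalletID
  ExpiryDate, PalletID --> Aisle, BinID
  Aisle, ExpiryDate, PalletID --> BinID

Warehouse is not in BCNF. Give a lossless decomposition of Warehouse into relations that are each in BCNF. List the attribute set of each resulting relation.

{Aisle, ExpiryDate}; {BinID, ExpiryDate, PalletID}

Candidate keys of the original relation: {BinID}, {PalletID}.
Within {Aisle, BinID, ExpiryDate, PalletID}: {ExpiryDate}⁺ ∩ {Aisle, BinID, ExpiryDate, PalletID} = {Aisle, ExpiryDate}, not the whole set, so ExpiryDate --> Aisle violates BCNF; decompose into {Aisle, ExpiryDate} and {BinID, ExpiryDate, PalletID}.
{Aisle, ExpiryDate}: every determinant is a superkey — BCNF.
{BinID, ExpiryDate, PalletID}: every determinant is a superkey — BCNF.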